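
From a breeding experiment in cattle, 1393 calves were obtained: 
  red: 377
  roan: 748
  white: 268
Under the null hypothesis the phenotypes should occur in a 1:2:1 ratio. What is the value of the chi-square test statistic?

Expected counts for N = 1393 under a 1:2:1 ratio (total parts = 4):
  red: 1393 × 1/4 = 348.25
  roan: 1393 × 2/4 = 696.5
  white: 1393 × 1/4 = 348.25
χ² = Σ (O − E)² / E
  red: (377 − 348.25)² / 348.25 = 2.3735
  roan: (748 − 696.5)² / 696.5 = 3.8080
  white: (268 − 348.25)² / 348.25 = 18.4926
χ² = 2.3735 + 3.8080 + 18.4926 = 24.6741 ≈ 24.674

24.674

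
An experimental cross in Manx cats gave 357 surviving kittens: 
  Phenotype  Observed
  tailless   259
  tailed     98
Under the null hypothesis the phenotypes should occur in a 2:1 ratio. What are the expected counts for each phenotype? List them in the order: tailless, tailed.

The 2:1 ratio has 3 parts, so with N = 357 the expected counts are:
  tailless: 357 × 2/3 = 238
  tailed: 357 × 1/3 = 119

238, 119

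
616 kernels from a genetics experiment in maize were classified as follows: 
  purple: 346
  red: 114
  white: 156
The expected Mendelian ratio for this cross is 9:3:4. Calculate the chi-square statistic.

Expected counts for N = 616 under a 9:3:4 ratio (total parts = 16):
  purple: 616 × 9/16 = 346.5
  red: 616 × 3/16 = 115.5
  white: 616 × 4/16 = 154
χ² = Σ (O − E)² / E
  purple: (346 − 346.5)² / 346.5 = 0.0007
  red: (114 − 115.5)² / 115.5 = 0.0195
  white: (156 − 154)² / 154 = 0.0260
χ² = 0.0007 + 0.0195 + 0.0260 = 0.0462 ≈ 0.046

0.046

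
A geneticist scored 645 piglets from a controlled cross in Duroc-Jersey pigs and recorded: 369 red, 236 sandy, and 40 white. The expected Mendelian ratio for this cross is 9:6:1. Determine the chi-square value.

Total ratio parts = 16. Expected numbers out of 645:
  red: 645 × 9/16 = 362.8125
  sandy: 645 × 6/16 = 241.875
  white: 645 × 1/16 = 40.3125
χ² = Σ (O − E)² / E
  red: (369 − 362.8125)² / 362.8125 = 0.1055
  sandy: (236 − 241.875)² / 241.875 = 0.1427
  white: (40 − 40.3125)² / 40.3125 = 0.0024
χ² = 0.1055 + 0.1427 + 0.0024 = 0.2506 ≈ 0.251

0.251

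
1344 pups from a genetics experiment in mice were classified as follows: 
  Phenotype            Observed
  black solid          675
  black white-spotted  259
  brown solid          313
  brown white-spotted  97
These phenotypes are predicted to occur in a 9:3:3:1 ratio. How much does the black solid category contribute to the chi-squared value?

8.679

Expected counts for N = 1344 under a 9:3:3:1 ratio (total parts = 16):
  black solid: 1344 × 9/16 = 756
  black white-spotted: 1344 × 3/16 = 252
  brown solid: 1344 × 3/16 = 252
  brown white-spotted: 1344 × 1/16 = 84
Contribution of black solid: (675 − 756)² / 756 = 8.6786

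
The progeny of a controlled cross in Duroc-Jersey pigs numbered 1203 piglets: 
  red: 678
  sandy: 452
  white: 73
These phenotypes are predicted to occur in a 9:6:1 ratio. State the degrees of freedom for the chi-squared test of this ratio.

2

A goodness-of-fit test with 3 phenotype classes has df = 3 − 1 = 2.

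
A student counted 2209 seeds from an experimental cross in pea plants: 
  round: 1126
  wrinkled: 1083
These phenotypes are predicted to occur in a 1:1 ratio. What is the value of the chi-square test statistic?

Expected counts for N = 2209 under a 1:1 ratio (total parts = 2):
  round: 2209 × 1/2 = 1104.5
  wrinkled: 2209 × 1/2 = 1104.5
χ² = Σ (O − E)² / E
  round: (1126 − 1104.5)² / 1104.5 = 0.4185
  wrinkled: (1083 − 1104.5)² / 1104.5 = 0.4185
χ² = 0.4185 + 0.4185 = 0.837

0.837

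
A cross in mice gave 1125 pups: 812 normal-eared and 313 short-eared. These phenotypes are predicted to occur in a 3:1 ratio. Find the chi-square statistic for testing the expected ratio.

Total ratio parts = 4. Expected numbers out of 1125:
  normal-eared: 1125 × 3/4 = 843.75
  short-eared: 1125 × 1/4 = 281.25
χ² = Σ (O − E)² / E
  normal-eared: (812 − 843.75)² / 843.75 = 1.1947
  short-eared: (313 − 281.25)² / 281.25 = 3.5842
χ² = 1.1947 + 3.5842 = 4.7789 ≈ 4.779

4.779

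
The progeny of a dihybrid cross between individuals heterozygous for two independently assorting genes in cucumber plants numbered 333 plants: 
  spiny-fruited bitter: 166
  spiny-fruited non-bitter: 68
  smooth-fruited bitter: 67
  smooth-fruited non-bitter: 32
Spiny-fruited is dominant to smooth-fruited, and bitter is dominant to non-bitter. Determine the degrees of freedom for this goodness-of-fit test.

A dihybrid F₂ with independent assortment and complete dominance at both loci gives a 9:3:3:1 phenotypic ratio.
A goodness-of-fit test with 4 phenotype classes has df = 4 − 1 = 3.

3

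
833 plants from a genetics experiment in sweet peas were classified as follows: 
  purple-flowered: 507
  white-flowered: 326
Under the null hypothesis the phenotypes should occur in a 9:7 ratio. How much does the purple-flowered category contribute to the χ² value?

Total ratio parts = 16. Expected numbers out of 833:
  purple-flowered: 833 × 9/16 = 468.5625
  white-flowered: 833 × 7/16 = 364.4375
Contribution of purple-flowered: (507 − 468.5625)² / 468.5625 = 3.1531

3.153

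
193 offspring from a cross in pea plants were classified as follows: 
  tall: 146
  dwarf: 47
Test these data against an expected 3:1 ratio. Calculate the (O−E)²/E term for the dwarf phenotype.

0.032

The 3:1 ratio has 4 parts, so with N = 193 the expected counts are:
  tall: 193 × 3/4 = 144.75
  dwarf: 193 × 1/4 = 48.25
Contribution of dwarf: (47 − 48.25)² / 48.25 = 0.0324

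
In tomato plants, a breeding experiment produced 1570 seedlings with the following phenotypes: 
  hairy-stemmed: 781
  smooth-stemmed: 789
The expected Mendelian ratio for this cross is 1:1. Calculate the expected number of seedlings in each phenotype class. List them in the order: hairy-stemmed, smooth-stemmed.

785, 785

The 1:1 ratio has 2 parts, so with N = 1570 the expected counts are:
  hairy-stemmed: 1570 × 1/2 = 785
  smooth-stemmed: 1570 × 1/2 = 785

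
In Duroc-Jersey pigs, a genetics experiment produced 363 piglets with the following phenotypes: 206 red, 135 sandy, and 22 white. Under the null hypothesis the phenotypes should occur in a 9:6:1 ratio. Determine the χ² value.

0.046

Expected counts for N = 363 under a 9:6:1 ratio (total parts = 16):
  red: 363 × 9/16 = 204.1875
  sandy: 363 × 6/16 = 136.125
  white: 363 × 1/16 = 22.6875
χ² = Σ (O − E)² / E
  red: (206 − 204.1875)² / 204.1875 = 0.0161
  sandy: (135 − 136.125)² / 136.125 = 0.0093
  white: (22 − 22.6875)² / 22.6875 = 0.0208
χ² = 0.0161 + 0.0093 + 0.0208 = 0.0462 ≈ 0.046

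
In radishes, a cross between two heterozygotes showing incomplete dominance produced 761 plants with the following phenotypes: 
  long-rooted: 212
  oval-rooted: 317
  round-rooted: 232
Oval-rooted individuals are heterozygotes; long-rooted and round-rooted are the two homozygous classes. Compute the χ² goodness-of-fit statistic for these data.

With incomplete dominance, a heterozygote × heterozygote cross gives a 1:2:1 phenotypic ratio.
The 1:2:1 ratio has 4 parts, so with N = 761 the expected counts are:
  long-rooted: 761 × 1/4 = 190.25
  oval-rooted: 761 × 2/4 = 380.5
  round-rooted: 761 × 1/4 = 190.25
χ² = Σ (O − E)² / E
  long-rooted: (212 − 190.25)² / 190.25 = 2.4865
  oval-rooted: (317 − 380.5)² / 380.5 = 10.5972
  round-rooted: (232 − 190.25)² / 190.25 = 9.1620
χ² = 2.4865 + 10.5972 + 9.1620 = 22.2457 ≈ 22.246

22.246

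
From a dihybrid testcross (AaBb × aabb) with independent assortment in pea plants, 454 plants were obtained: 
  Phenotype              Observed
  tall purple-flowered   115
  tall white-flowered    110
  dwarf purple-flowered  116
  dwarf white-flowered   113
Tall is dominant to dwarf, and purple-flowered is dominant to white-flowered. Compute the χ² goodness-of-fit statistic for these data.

A dihybrid testcross with independent assortment gives a 1:1:1:1 ratio.
Under the 1:1:1:1 hypothesis (Σ ratio = 4, N = 454):
  tall purple-flowered: 454 × 1/4 = 113.5
  tall white-flowered: 454 × 1/4 = 113.5
  dwarf purple-flowered: 454 × 1/4 = 113.5
  dwarf white-flowered: 454 × 1/4 = 113.5
χ² = Σ (O − E)² / E
  tall purple-flowered: (115 − 113.5)² / 113.5 = 0.0198
  tall white-flowered: (110 − 113.5)² / 113.5 = 0.1079
  dwarf purple-flowered: (116 − 113.5)² / 113.5 = 0.0551
  dwarf white-flowered: (113 − 113.5)² / 113.5 = 0.0022
χ² = 0.0198 + 0.1079 + 0.0551 + 0.0022 = 0.185

0.185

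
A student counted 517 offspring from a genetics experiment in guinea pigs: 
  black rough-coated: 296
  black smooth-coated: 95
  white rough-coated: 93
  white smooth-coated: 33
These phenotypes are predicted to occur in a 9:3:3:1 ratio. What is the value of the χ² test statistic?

Under the 9:3:3:1 hypothesis (Σ ratio = 16, N = 517):
  black rough-coated: 517 × 9/16 = 290.8125
  black smooth-coated: 517 × 3/16 = 96.9375
  white rough-coated: 517 × 3/16 = 96.9375
  white smooth-coated: 517 × 1/16 = 32.3125
χ² = Σ (O − E)² / E
  black rough-coated: (296 − 290.8125)² / 290.8125 = 0.0925
  black smooth-coated: (95 − 96.9375)² / 96.9375 = 0.0387
  white rough-coated: (93 − 96.9375)² / 96.9375 = 0.1599
  white smooth-coated: (33 − 32.3125)² / 32.3125 = 0.0146
χ² = 0.0925 + 0.0387 + 0.1599 + 0.0146 = 0.3057 ≈ 0.306

0.306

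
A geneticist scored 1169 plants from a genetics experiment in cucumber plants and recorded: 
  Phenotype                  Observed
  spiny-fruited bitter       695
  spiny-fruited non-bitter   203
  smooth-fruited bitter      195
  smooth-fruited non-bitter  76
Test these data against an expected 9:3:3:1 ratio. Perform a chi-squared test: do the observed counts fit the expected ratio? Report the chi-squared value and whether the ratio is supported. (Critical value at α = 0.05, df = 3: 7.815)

6.114; consistent

Expected counts for N = 1169 under a 9:3:3:1 ratio (total parts = 16):
  spiny-fruited bitter: 1169 × 9/16 = 657.5625
  spiny-fruited non-bitter: 1169 × 3/16 = 219.1875
  smooth-fruited bitter: 1169 × 3/16 = 219.1875
  smooth-fruited non-bitter: 1169 × 1/16 = 73.0625
χ² = Σ (O − E)² / E
  spiny-fruited bitter: (695 − 657.5625)² / 657.5625 = 2.1315
  spiny-fruited non-bitter: (203 − 219.1875)² / 219.1875 = 1.1955
  smooth-fruited bitter: (195 − 219.1875)² / 219.1875 = 2.6691
  smooth-fruited non-bitter: (76 − 73.0625)² / 73.0625 = 0.1181
χ² = 2.1315 + 1.1955 + 2.6691 + 0.1181 = 6.1142 ≈ 6.114
Degrees of freedom = 4 − 1 = 3; critical value at α = 0.05 is 7.815.
Since 6.114 < 7.815, we fail to reject the null hypothesis — the data are consistent with the 9:3:3:1 ratio.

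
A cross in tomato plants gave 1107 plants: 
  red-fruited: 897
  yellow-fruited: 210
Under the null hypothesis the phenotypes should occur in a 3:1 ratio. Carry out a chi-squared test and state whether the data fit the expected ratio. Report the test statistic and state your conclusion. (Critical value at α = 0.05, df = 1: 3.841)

21.466; not consistent

The 3:1 ratio has 4 parts, so with N = 1107 the expected counts are:
  red-fruited: 1107 × 3/4 = 830.25
  yellow-fruited: 1107 × 1/4 = 276.75
χ² = Σ (O − E)² / E
  red-fruited: (897 − 830.25)² / 830.25 = 5.3665
  yellow-fruited: (210 − 276.75)² / 276.75 = 16.0996
χ² = 5.3665 + 16.0996 = 21.4661 ≈ 21.466
Degrees of freedom = 2 − 1 = 1; critical value at α = 0.05 is 3.841.
Since 21.466 > 3.841, we reject the null hypothesis — the data do not fit the 3:1 ratio.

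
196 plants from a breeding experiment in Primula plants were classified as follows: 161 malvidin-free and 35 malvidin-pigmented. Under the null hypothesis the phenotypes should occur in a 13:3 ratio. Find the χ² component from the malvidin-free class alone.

Under the 13:3 hypothesis (Σ ratio = 16, N = 196):
  malvidin-free: 196 × 13/16 = 159.25
  malvidin-pigmented: 196 × 3/16 = 36.75
Contribution of malvidin-free: (161 − 159.25)² / 159.25 = 0.0192

0.019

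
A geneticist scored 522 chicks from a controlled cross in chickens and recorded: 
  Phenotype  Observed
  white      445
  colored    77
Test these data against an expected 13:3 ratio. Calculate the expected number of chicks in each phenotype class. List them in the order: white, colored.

424.125, 97.875

The 13:3 ratio has 16 parts, so with N = 522 the expected counts are:
  white: 522 × 13/16 = 424.125
  colored: 522 × 3/16 = 97.875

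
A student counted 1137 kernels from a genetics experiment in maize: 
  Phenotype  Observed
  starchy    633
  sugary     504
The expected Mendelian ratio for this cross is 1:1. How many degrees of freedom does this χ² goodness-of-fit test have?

A goodness-of-fit test with 2 phenotype classes has df = 2 − 1 = 1.

1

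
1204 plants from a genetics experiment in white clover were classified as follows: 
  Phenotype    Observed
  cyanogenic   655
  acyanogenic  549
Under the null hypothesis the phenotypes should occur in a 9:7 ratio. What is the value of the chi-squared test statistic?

Under the 9:7 hypothesis (Σ ratio = 16, N = 1204):
  cyanogenic: 1204 × 9/16 = 677.25
  acyanogenic: 1204 × 7/16 = 526.75
χ² = Σ (O − E)² / E
  cyanogenic: (655 − 677.25)² / 677.25 = 0.7310
  acyanogenic: (549 − 526.75)² / 526.75 = 0.9398
χ² = 0.7310 + 0.9398 = 1.6708 ≈ 1.671

1.671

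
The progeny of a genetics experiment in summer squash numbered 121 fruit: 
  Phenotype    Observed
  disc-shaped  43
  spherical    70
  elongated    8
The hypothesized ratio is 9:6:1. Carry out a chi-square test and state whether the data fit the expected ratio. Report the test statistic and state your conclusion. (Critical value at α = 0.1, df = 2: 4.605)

Expected counts for N = 121 under a 9:6:1 ratio (total parts = 16):
  disc-shaped: 121 × 9/16 = 68.0625
  spherical: 121 × 6/16 = 45.375
  elongated: 121 × 1/16 = 7.5625
χ² = Σ (O − E)² / E
  disc-shaped: (43 − 68.0625)² / 68.0625 = 9.2287
  spherical: (70 − 45.375)² / 45.375 = 13.3640
  elongated: (8 − 7.5625)² / 7.5625 = 0.0253
χ² = 9.2287 + 13.3640 + 0.0253 = 22.618
Degrees of freedom = 3 − 1 = 2; critical value at α = 0.1 is 4.605.
Since 22.618 > 4.605, we reject the null hypothesis — the data do not fit the 9:6:1 ratio.

22.618; not consistent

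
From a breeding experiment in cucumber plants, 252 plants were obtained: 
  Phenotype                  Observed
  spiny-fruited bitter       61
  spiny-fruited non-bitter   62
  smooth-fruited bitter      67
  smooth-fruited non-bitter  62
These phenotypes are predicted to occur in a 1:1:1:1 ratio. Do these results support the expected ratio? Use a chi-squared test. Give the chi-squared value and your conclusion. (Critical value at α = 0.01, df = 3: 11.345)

The 1:1:1:1 ratio has 4 parts, so with N = 252 the expected counts are:
  spiny-fruited bitter: 252 × 1/4 = 63
  spiny-fruited non-bitter: 252 × 1/4 = 63
  smooth-fruited bitter: 252 × 1/4 = 63
  smooth-fruited non-bitter: 252 × 1/4 = 63
χ² = Σ (O − E)² / E
  spiny-fruited bitter: (61 − 63)² / 63 = 0.0635
  spiny-fruited non-bitter: (62 − 63)² / 63 = 0.0159
  smooth-fruited bitter: (67 − 63)² / 63 = 0.2540
  smooth-fruited non-bitter: (62 − 63)² / 63 = 0.0159
χ² = 0.0635 + 0.0159 + 0.2540 + 0.0159 = 0.3493 ≈ 0.349
Degrees of freedom = 4 − 1 = 3; critical value at α = 0.01 is 11.345.
Since 0.349 < 11.345, we fail to reject the null hypothesis — the data are consistent with the 1:1:1:1 ratio.

0.349; consistent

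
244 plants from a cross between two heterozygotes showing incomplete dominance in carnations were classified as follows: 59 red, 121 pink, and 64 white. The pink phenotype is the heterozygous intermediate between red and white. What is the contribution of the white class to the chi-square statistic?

0.148

With incomplete dominance, a heterozygote × heterozygote cross gives a 1:2:1 phenotypic ratio.
Total ratio parts = 4. Expected numbers out of 244:
  red: 244 × 1/4 = 61
  pink: 244 × 2/4 = 122
  white: 244 × 1/4 = 61
Contribution of white: (64 − 61)² / 61 = 0.1475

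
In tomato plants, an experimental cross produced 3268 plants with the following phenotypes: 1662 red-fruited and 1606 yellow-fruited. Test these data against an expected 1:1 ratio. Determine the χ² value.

Total ratio parts = 2. Expected numbers out of 3268:
  red-fruited: 3268 × 1/2 = 1634
  yellow-fruited: 3268 × 1/2 = 1634
χ² = Σ (O − E)² / E
  red-fruited: (1662 − 1634)² / 1634 = 0.4798
  yellow-fruited: (1606 − 1634)² / 1634 = 0.4798
χ² = 0.4798 + 0.4798 = 0.9596 ≈ 0.960

0.960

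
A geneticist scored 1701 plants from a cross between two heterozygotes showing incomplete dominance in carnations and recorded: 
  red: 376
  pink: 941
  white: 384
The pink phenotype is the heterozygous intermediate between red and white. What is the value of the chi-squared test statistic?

19.335

With incomplete dominance, a heterozygote × heterozygote cross gives a 1:2:1 phenotypic ratio.
Expected counts for N = 1701 under a 1:2:1 ratio (total parts = 4):
  red: 1701 × 1/4 = 425.25
  pink: 1701 × 2/4 = 850.5
  white: 1701 × 1/4 = 425.25
χ² = Σ (O − E)² / E
  red: (376 − 425.25)² / 425.25 = 5.7039
  pink: (941 − 850.5)² / 850.5 = 9.6299
  white: (384 − 425.25)² / 425.25 = 4.0013
χ² = 5.7039 + 9.6299 + 4.0013 = 19.3351 ≈ 19.335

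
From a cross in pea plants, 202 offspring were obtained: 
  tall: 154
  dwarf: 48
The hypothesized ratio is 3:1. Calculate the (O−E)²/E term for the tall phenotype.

0.041

The 3:1 ratio has 4 parts, so with N = 202 the expected counts are:
  tall: 202 × 3/4 = 151.5
  dwarf: 202 × 1/4 = 50.5
Contribution of tall: (154 − 151.5)² / 151.5 = 0.0413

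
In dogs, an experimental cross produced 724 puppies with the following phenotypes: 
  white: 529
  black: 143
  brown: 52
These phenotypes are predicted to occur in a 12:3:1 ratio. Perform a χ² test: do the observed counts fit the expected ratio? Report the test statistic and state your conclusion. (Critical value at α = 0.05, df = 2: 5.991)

Expected counts for N = 724 under a 12:3:1 ratio (total parts = 16):
  white: 724 × 12/16 = 543
  black: 724 × 3/16 = 135.75
  brown: 724 × 1/16 = 45.25
χ² = Σ (O − E)² / E
  white: (529 − 543)² / 543 = 0.3610
  black: (143 − 135.75)² / 135.75 = 0.3872
  brown: (52 − 45.25)² / 45.25 = 1.0069
χ² = 0.3610 + 0.3872 + 1.0069 = 1.7551 ≈ 1.755
Degrees of freedom = 3 − 1 = 2; critical value at α = 0.05 is 5.991.
Since 1.755 < 5.991, we fail to reject the null hypothesis — the data are consistent with the 12:3:1 ratio.

1.755; consistent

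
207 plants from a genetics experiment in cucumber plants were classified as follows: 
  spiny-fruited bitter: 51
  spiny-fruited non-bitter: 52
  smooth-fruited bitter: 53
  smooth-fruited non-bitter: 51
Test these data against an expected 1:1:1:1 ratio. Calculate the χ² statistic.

Under the 1:1:1:1 hypothesis (Σ ratio = 4, N = 207):
  spiny-fruited bitter: 207 × 1/4 = 51.75
  spiny-fruited non-bitter: 207 × 1/4 = 51.75
  smooth-fruited bitter: 207 × 1/4 = 51.75
  smooth-fruited non-bitter: 207 × 1/4 = 51.75
χ² = Σ (O − E)² / E
  spiny-fruited bitter: (51 − 51.75)² / 51.75 = 0.0109
  spiny-fruited non-bitter: (52 − 51.75)² / 51.75 = 0.0012
  smooth-fruited bitter: (53 − 51.75)² / 51.75 = 0.0302
  smooth-fruited non-bitter: (51 − 51.75)² / 51.75 = 0.0109
χ² = 0.0109 + 0.0012 + 0.0302 + 0.0109 = 0.0532 ≈ 0.053

0.053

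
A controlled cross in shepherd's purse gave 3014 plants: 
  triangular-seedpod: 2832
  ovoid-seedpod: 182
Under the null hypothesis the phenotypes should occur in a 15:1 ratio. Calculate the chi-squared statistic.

0.230

Under the 15:1 hypothesis (Σ ratio = 16, N = 3014):
  triangular-seedpod: 3014 × 15/16 = 2825.625
  ovoid-seedpod: 3014 × 1/16 = 188.375
χ² = Σ (O − E)² / E
  triangular-seedpod: (2832 − 2825.625)² / 2825.625 = 0.0144
  ovoid-seedpod: (182 − 188.375)² / 188.375 = 0.2157
χ² = 0.0144 + 0.2157 = 0.2301 ≈ 0.230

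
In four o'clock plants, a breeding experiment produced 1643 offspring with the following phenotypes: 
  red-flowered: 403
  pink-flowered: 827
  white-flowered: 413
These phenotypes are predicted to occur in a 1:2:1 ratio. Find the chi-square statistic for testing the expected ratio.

0.195

Under the 1:2:1 hypothesis (Σ ratio = 4, N = 1643):
  red-flowered: 1643 × 1/4 = 410.75
  pink-flowered: 1643 × 2/4 = 821.5
  white-flowered: 1643 × 1/4 = 410.75
χ² = Σ (O − E)² / E
  red-flowered: (403 − 410.75)² / 410.75 = 0.1462
  pink-flowered: (827 − 821.5)² / 821.5 = 0.0368
  white-flowered: (413 − 410.75)² / 410.75 = 0.0123
χ² = 0.1462 + 0.0368 + 0.0123 = 0.1953 ≈ 0.195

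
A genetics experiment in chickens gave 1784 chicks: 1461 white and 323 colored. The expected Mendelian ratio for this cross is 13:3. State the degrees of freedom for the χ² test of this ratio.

A goodness-of-fit test with 2 phenotype classes has df = 2 − 1 = 1.

1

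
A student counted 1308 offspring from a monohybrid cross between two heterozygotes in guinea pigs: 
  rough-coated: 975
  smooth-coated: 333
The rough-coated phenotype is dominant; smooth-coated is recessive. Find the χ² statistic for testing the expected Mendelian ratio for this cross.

For a monohybrid cross between heterozygotes with complete dominance, the expected phenotypic ratio is 3:1.
Total ratio parts = 4. Expected numbers out of 1308:
  rough-coated: 1308 × 3/4 = 981
  smooth-coated: 1308 × 1/4 = 327
χ² = Σ (O − E)² / E
  rough-coated: (975 − 981)² / 981 = 0.0367
  smooth-coated: (333 − 327)² / 327 = 0.1101
χ² = 0.0367 + 0.1101 = 0.1468 ≈ 0.147

0.147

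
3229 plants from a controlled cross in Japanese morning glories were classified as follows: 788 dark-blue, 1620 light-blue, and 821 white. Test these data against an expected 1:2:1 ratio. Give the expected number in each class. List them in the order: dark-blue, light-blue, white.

807.25, 1614.5, 807.25

Under the 1:2:1 hypothesis (Σ ratio = 4, N = 3229):
  dark-blue: 3229 × 1/4 = 807.25
  light-blue: 3229 × 2/4 = 1614.5
  white: 3229 × 1/4 = 807.25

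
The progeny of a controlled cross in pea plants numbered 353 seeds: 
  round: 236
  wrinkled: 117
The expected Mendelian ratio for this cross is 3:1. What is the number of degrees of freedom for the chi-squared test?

1

A goodness-of-fit test with 2 phenotype classes has df = 2 − 1 = 1.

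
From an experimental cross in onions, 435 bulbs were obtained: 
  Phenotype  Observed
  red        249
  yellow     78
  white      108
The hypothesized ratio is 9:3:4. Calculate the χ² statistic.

0.237

The 9:3:4 ratio has 16 parts, so with N = 435 the expected counts are:
  red: 435 × 9/16 = 244.6875
  yellow: 435 × 3/16 = 81.5625
  white: 435 × 4/16 = 108.75
χ² = Σ (O − E)² / E
  red: (249 − 244.6875)² / 244.6875 = 0.0760
  yellow: (78 − 81.5625)² / 81.5625 = 0.1556
  white: (108 − 108.75)² / 108.75 = 0.0052
χ² = 0.0760 + 0.1556 + 0.0052 = 0.2368 ≈ 0.237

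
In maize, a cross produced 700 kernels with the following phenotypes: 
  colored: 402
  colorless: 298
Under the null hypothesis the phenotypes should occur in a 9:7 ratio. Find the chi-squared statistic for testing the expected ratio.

Expected counts for N = 700 under a 9:7 ratio (total parts = 16):
  colored: 700 × 9/16 = 393.75
  colorless: 700 × 7/16 = 306.25
χ² = Σ (O − E)² / E
  colored: (402 − 393.75)² / 393.75 = 0.1729
  colorless: (298 − 306.25)² / 306.25 = 0.2222
χ² = 0.1729 + 0.2222 = 0.3951 ≈ 0.395

0.395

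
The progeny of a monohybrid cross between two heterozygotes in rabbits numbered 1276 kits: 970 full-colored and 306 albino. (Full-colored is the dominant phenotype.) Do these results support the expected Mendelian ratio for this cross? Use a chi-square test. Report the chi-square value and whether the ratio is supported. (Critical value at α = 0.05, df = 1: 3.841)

0.706; consistent

For a monohybrid cross between heterozygotes with complete dominance, the expected phenotypic ratio is 3:1.
Under the 3:1 hypothesis (Σ ratio = 4, N = 1276):
  full-colored: 1276 × 3/4 = 957
  albino: 1276 × 1/4 = 319
χ² = Σ (O − E)² / E
  full-colored: (970 − 957)² / 957 = 0.1766
  albino: (306 − 319)² / 319 = 0.5298
χ² = 0.1766 + 0.5298 = 0.7064 ≈ 0.706
Degrees of freedom = 2 − 1 = 1; critical value at α = 0.05 is 3.841.
Since 0.706 < 3.841, we fail to reject the null hypothesis — the data are consistent with the 3:1 ratio.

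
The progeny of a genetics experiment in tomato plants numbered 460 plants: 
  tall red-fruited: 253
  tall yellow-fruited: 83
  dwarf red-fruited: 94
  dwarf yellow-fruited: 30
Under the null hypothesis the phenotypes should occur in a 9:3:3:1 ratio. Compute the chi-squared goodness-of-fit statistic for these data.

Expected counts for N = 460 under a 9:3:3:1 ratio (total parts = 16):
  tall red-fruited: 460 × 9/16 = 258.75
  tall yellow-fruited: 460 × 3/16 = 86.25
  dwarf red-fruited: 460 × 3/16 = 86.25
  dwarf yellow-fruited: 460 × 1/16 = 28.75
χ² = Σ (O − E)² / E
  tall red-fruited: (253 − 258.75)² / 258.75 = 0.1278
  tall yellow-fruited: (83 − 86.25)² / 86.25 = 0.1225
  dwarf red-fruited: (94 − 86.25)² / 86.25 = 0.6964
  dwarf yellow-fruited: (30 − 28.75)² / 28.75 = 0.0543
χ² = 0.1278 + 0.1225 + 0.6964 + 0.0543 = 1.001

1.001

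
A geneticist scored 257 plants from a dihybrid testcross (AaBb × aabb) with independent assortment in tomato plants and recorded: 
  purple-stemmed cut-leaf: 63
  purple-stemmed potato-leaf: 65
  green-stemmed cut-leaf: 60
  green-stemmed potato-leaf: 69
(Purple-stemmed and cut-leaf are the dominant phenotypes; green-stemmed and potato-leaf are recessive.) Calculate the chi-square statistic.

0.665

A dihybrid testcross with independent assortment gives a 1:1:1:1 ratio.
Total ratio parts = 4. Expected numbers out of 257:
  purple-stemmed cut-leaf: 257 × 1/4 = 64.25
  purple-stemmed potato-leaf: 257 × 1/4 = 64.25
  green-stemmed cut-leaf: 257 × 1/4 = 64.25
  green-stemmed potato-leaf: 257 × 1/4 = 64.25
χ² = Σ (O − E)² / E
  purple-stemmed cut-leaf: (63 − 64.25)² / 64.25 = 0.0243
  purple-stemmed potato-leaf: (65 − 64.25)² / 64.25 = 0.0088
  green-stemmed cut-leaf: (60 − 64.25)² / 64.25 = 0.2811
  green-stemmed potato-leaf: (69 − 64.25)² / 64.25 = 0.3512
χ² = 0.0243 + 0.0088 + 0.2811 + 0.3512 = 0.6654 ≈ 0.665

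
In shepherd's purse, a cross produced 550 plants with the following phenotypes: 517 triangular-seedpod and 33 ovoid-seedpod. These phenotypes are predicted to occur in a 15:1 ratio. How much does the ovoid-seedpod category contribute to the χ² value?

0.055

The 15:1 ratio has 16 parts, so with N = 550 the expected counts are:
  triangular-seedpod: 550 × 15/16 = 515.625
  ovoid-seedpod: 550 × 1/16 = 34.375
Contribution of ovoid-seedpod: (33 − 34.375)² / 34.375 = 0.0550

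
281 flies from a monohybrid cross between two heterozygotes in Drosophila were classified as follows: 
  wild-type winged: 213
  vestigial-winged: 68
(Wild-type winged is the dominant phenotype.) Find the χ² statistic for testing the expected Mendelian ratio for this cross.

0.096

For a monohybrid cross between heterozygotes with complete dominance, the expected phenotypic ratio is 3:1.
The 3:1 ratio has 4 parts, so with N = 281 the expected counts are:
  wild-type winged: 281 × 3/4 = 210.75
  vestigial-winged: 281 × 1/4 = 70.25
χ² = Σ (O − E)² / E
  wild-type winged: (213 − 210.75)² / 210.75 = 0.0240
  vestigial-winged: (68 − 70.25)² / 70.25 = 0.0721
χ² = 0.0240 + 0.0721 = 0.0961 ≈ 0.096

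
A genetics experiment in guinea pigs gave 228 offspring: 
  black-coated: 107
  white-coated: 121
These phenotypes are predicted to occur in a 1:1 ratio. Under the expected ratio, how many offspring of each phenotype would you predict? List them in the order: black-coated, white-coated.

Total ratio parts = 2. Expected numbers out of 228:
  black-coated: 228 × 1/2 = 114
  white-coated: 228 × 1/2 = 114

114, 114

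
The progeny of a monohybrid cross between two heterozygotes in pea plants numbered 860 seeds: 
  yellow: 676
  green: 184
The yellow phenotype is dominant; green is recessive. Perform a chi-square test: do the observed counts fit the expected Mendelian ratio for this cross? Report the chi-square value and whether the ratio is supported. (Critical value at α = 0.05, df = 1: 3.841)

For a monohybrid cross between heterozygotes with complete dominance, the expected phenotypic ratio is 3:1.
Under the 3:1 hypothesis (Σ ratio = 4, N = 860):
  yellow: 860 × 3/4 = 645
  green: 860 × 1/4 = 215
χ² = Σ (O − E)² / E
  yellow: (676 − 645)² / 645 = 1.4899
  green: (184 − 215)² / 215 = 4.4698
χ² = 1.4899 + 4.4698 = 5.9597 ≈ 5.960
Degrees of freedom = 2 − 1 = 1; critical value at α = 0.05 is 3.841.
Since 5.960 > 3.841, we reject the null hypothesis — the data do not fit the 3:1 ratio.

5.960; not consistent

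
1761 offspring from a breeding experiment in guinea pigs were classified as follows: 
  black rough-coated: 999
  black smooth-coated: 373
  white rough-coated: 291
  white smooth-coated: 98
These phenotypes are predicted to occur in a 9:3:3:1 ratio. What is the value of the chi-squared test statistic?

Under the 9:3:3:1 hypothesis (Σ ratio = 16, N = 1761):
  black rough-coated: 1761 × 9/16 = 990.5625
  black smooth-coated: 1761 × 3/16 = 330.1875
  white rough-coated: 1761 × 3/16 = 330.1875
  white smooth-coated: 1761 × 1/16 = 110.0625
χ² = Σ (O − E)² / E
  black rough-coated: (999 − 990.5625)² / 990.5625 = 0.0719
  black smooth-coated: (373 − 330.1875)² / 330.1875 = 5.5511
  white rough-coated: (291 − 330.1875)² / 330.1875 = 4.6509
  white smooth-coated: (98 − 110.0625)² / 110.0625 = 1.3220
χ² = 0.0719 + 5.5511 + 4.6509 + 1.3220 = 11.5959 ≈ 11.596

11.596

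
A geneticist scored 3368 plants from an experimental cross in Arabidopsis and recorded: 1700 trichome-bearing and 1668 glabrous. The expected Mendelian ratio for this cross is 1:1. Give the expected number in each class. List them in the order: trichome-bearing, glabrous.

1684, 1684

Expected counts for N = 3368 under a 1:1 ratio (total parts = 2):
  trichome-bearing: 3368 × 1/2 = 1684
  glabrous: 3368 × 1/2 = 1684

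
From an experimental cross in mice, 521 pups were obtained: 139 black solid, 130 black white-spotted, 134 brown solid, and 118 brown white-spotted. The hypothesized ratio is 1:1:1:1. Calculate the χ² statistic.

Expected counts for N = 521 under a 1:1:1:1 ratio (total parts = 4):
  black solid: 521 × 1/4 = 130.25
  black white-spotted: 521 × 1/4 = 130.25
  brown solid: 521 × 1/4 = 130.25
  brown white-spotted: 521 × 1/4 = 130.25
χ² = Σ (O − E)² / E
  black solid: (139 − 130.25)² / 130.25 = 0.5878
  black white-spotted: (130 − 130.25)² / 130.25 = 0.0005
  brown solid: (134 − 130.25)² / 130.25 = 0.1080
  brown white-spotted: (118 − 130.25)² / 130.25 = 1.1521
χ² = 0.5878 + 0.0005 + 0.1080 + 1.1521 = 1.8484 ≈ 1.848

1.848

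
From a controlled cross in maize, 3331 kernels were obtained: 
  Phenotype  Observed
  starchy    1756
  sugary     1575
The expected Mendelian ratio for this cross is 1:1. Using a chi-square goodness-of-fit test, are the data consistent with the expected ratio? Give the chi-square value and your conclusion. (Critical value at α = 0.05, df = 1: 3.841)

The 1:1 ratio has 2 parts, so with N = 3331 the expected counts are:
  starchy: 3331 × 1/2 = 1665.5
  sugary: 3331 × 1/2 = 1665.5
χ² = Σ (O − E)² / E
  starchy: (1756 − 1665.5)² / 1665.5 = 4.9176
  sugary: (1575 − 1665.5)² / 1665.5 = 4.9176
χ² = 4.9176 + 4.9176 = 9.8352 ≈ 9.835
Degrees of freedom = 2 − 1 = 1; critical value at α = 0.05 is 3.841.
Since 9.835 > 3.841, we reject the null hypothesis — the data do not fit the 1:1 ratio.

9.835; not consistent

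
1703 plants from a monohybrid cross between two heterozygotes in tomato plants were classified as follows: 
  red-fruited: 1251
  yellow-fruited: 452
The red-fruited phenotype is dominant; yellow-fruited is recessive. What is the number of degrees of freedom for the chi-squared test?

For a monohybrid cross between heterozygotes with complete dominance, the expected phenotypic ratio is 3:1.
A goodness-of-fit test with 2 phenotype classes has df = 2 − 1 = 1.

1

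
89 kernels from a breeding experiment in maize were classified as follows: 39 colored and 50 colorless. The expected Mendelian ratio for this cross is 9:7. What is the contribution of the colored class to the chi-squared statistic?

2.445

The 9:7 ratio has 16 parts, so with N = 89 the expected counts are:
  colored: 89 × 9/16 = 50.0625
  colorless: 89 × 7/16 = 38.9375
Contribution of colored: (39 − 50.0625)² / 50.0625 = 2.4445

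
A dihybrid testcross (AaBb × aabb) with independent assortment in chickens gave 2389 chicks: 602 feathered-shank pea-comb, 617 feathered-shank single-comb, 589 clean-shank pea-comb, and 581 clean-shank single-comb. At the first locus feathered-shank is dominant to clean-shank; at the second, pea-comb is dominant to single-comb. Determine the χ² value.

1.247

A dihybrid testcross with independent assortment gives a 1:1:1:1 ratio.
Under the 1:1:1:1 hypothesis (Σ ratio = 4, N = 2389):
  feathered-shank pea-comb: 2389 × 1/4 = 597.25
  feathered-shank single-comb: 2389 × 1/4 = 597.25
  clean-shank pea-comb: 2389 × 1/4 = 597.25
  clean-shank single-comb: 2389 × 1/4 = 597.25
χ² = Σ (O − E)² / E
  feathered-shank pea-comb: (602 − 597.25)² / 597.25 = 0.0378
  feathered-shank single-comb: (617 − 597.25)² / 597.25 = 0.6531
  clean-shank pea-comb: (589 − 597.25)² / 597.25 = 0.1140
  clean-shank single-comb: (581 − 597.25)² / 597.25 = 0.4421
χ² = 0.0378 + 0.6531 + 0.1140 + 0.4421 = 1.247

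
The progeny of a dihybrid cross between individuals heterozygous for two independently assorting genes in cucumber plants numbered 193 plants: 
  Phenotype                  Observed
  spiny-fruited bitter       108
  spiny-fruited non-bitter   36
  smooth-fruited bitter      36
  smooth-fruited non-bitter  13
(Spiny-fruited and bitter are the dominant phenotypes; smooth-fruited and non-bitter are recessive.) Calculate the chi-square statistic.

A dihybrid F₂ with independent assortment and complete dominance at both loci gives a 9:3:3:1 phenotypic ratio.
Total ratio parts = 16. Expected numbers out of 193:
  spiny-fruited bitter: 193 × 9/16 = 108.5625
  spiny-fruited non-bitter: 193 × 3/16 = 36.1875
  smooth-fruited bitter: 193 × 3/16 = 36.1875
  smooth-fruited non-bitter: 193 × 1/16 = 12.0625
χ² = Σ (O − E)² / E
  spiny-fruited bitter: (108 − 108.5625)² / 108.5625 = 0.0029
  spiny-fruited non-bitter: (36 − 36.1875)² / 36.1875 = 0.0010
  smooth-fruited bitter: (36 − 36.1875)² / 36.1875 = 0.0010
  smooth-fruited non-bitter: (13 − 12.0625)² / 12.0625 = 0.0729
χ² = 0.0029 + 0.0010 + 0.0010 + 0.0729 = 0.0778 ≈ 0.078

0.078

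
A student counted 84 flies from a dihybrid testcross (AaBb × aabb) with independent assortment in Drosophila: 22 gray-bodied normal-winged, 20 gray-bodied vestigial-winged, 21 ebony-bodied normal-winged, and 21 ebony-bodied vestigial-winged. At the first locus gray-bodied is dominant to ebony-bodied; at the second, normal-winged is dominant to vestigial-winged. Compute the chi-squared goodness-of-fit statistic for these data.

0.095

A dihybrid testcross with independent assortment gives a 1:1:1:1 ratio.
The 1:1:1:1 ratio has 4 parts, so with N = 84 the expected counts are:
  gray-bodied normal-winged: 84 × 1/4 = 21
  gray-bodied vestigial-winged: 84 × 1/4 = 21
  ebony-bodied normal-winged: 84 × 1/4 = 21
  ebony-bodied vestigial-winged: 84 × 1/4 = 21
χ² = Σ (O − E)² / E
  gray-bodied normal-winged: (22 − 21)² / 21 = 0.0476
  gray-bodied vestigial-winged: (20 − 21)² / 21 = 0.0476
  ebony-bodied normal-winged: (21 − 21)² / 21 = 0.0000
  ebony-bodied vestigial-winged: (21 − 21)² / 21 = 0.0000
χ² = 0.0476 + 0.0476 + 0.0000 + 0.0000 = 0.0952 ≈ 0.095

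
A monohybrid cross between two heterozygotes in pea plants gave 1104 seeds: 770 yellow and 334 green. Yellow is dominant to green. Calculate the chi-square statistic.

For a monohybrid cross between heterozygotes with complete dominance, the expected phenotypic ratio is 3:1.
Expected counts for N = 1104 under a 3:1 ratio (total parts = 4):
  yellow: 1104 × 3/4 = 828
  green: 1104 × 1/4 = 276
χ² = Σ (O − E)² / E
  yellow: (770 − 828)² / 828 = 4.0628
  green: (334 − 276)² / 276 = 12.1884
χ² = 4.0628 + 12.1884 = 16.2512 ≈ 16.251

16.251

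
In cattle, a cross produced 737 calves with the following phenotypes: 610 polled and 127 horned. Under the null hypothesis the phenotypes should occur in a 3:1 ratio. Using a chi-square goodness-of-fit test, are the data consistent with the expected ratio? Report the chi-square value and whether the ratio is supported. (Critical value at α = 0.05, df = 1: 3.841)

23.718; not consistent

Total ratio parts = 4. Expected numbers out of 737:
  polled: 737 × 3/4 = 552.75
  horned: 737 × 1/4 = 184.25
χ² = Σ (O − E)² / E
  polled: (610 − 552.75)² / 552.75 = 5.9296
  horned: (127 − 184.25)² / 184.25 = 17.7887
χ² = 5.9296 + 17.7887 = 23.7183 ≈ 23.718
Degrees of freedom = 2 − 1 = 1; critical value at α = 0.05 is 3.841.
Since 23.718 > 3.841, we reject the null hypothesis — the data do not fit the 3:1 ratio.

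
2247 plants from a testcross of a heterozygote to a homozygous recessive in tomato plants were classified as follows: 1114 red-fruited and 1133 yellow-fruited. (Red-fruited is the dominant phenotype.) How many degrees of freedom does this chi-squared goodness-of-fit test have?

1

A testcross of a heterozygote (Aa × aa) gives a 1:1 phenotypic ratio.
A goodness-of-fit test with 2 phenotype classes has df = 2 − 1 = 1.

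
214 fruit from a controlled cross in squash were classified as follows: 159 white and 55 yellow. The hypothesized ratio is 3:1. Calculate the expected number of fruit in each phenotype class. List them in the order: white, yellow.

The 3:1 ratio has 4 parts, so with N = 214 the expected counts are:
  white: 214 × 3/4 = 160.5
  yellow: 214 × 1/4 = 53.5

160.5, 53.5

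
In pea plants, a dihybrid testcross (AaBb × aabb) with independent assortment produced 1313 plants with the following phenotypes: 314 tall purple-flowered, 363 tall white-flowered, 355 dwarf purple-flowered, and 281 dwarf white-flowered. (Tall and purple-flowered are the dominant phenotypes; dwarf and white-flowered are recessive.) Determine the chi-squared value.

A dihybrid testcross with independent assortment gives a 1:1:1:1 ratio.
Under the 1:1:1:1 hypothesis (Σ ratio = 4, N = 1313):
  tall purple-flowered: 1313 × 1/4 = 328.25
  tall white-flowered: 1313 × 1/4 = 328.25
  dwarf purple-flowered: 1313 × 1/4 = 328.25
  dwarf white-flowered: 1313 × 1/4 = 328.25
χ² = Σ (O − E)² / E
  tall purple-flowered: (314 − 328.25)² / 328.25 = 0.6186
  tall white-flowered: (363 − 328.25)² / 328.25 = 3.6788
  dwarf purple-flowered: (355 − 328.25)² / 328.25 = 2.1799
  dwarf white-flowered: (281 − 328.25)² / 328.25 = 6.8014
χ² = 0.6186 + 3.6788 + 2.1799 + 6.8014 = 13.2787 ≈ 13.279

13.279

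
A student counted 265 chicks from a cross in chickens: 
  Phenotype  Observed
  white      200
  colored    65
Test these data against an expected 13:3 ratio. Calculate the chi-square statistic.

5.808

Expected counts for N = 265 under a 13:3 ratio (total parts = 16):
  white: 265 × 13/16 = 215.3125
  colored: 265 × 3/16 = 49.6875
χ² = Σ (O − E)² / E
  white: (200 − 215.3125)² / 215.3125 = 1.0890
  colored: (65 − 49.6875)² / 49.6875 = 4.7189
χ² = 1.0890 + 4.7189 = 5.8079 ≈ 5.808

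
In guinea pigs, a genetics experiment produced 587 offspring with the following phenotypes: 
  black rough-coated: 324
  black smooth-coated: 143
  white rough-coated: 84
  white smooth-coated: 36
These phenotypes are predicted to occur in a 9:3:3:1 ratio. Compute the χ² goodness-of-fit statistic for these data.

Expected counts for N = 587 under a 9:3:3:1 ratio (total parts = 16):
  black rough-coated: 587 × 9/16 = 330.1875
  black smooth-coated: 587 × 3/16 = 110.0625
  white rough-coated: 587 × 3/16 = 110.0625
  white smooth-coated: 587 × 1/16 = 36.6875
χ² = Σ (O − E)² / E
  black rough-coated: (324 − 330.1875)² / 330.1875 = 0.1159
  black smooth-coated: (143 − 110.0625)² / 110.0625 = 9.8569
  white rough-coated: (84 − 110.0625)² / 110.0625 = 6.1715
  white smooth-coated: (36 − 36.6875)² / 36.6875 = 0.0129
χ² = 0.1159 + 9.8569 + 6.1715 + 0.0129 = 16.1572 ≈ 16.157

16.157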